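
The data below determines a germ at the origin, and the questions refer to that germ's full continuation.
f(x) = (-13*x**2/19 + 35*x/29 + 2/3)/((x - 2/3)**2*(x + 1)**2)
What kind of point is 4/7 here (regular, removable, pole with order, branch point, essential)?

The point is a regular point.

Denominator factors: x - 2/3 = -2/21 at x = 4/7; x + 1 = 11/7 at x = 4/7 — none vanishes.
So the germ continues analytically to 4/7.


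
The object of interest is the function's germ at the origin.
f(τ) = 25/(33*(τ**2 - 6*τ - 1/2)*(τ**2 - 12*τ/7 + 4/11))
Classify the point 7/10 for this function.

The point is a regular point.

Denominator factors: τ**2 - 12*τ/7 + 4/11 = -381/1100 at τ = 7/10; τ**2 - 6*τ - 1/2 = -421/100 at τ = 7/10 — none vanishes.
So the germ continues analytically to 7/10.


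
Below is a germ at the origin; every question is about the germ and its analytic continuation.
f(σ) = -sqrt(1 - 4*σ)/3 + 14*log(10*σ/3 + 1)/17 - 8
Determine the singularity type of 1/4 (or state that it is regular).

The term (-1/3)*sqrt(1 - σ/(1/4)) has argument 1 - 1/4/(1/4) = 0 at 1/4: a square-root (algebraic, two-sheeted) branch point; the remaining terms are analytic or single-valued there.

The point is an algebraic (square-root) branch point.


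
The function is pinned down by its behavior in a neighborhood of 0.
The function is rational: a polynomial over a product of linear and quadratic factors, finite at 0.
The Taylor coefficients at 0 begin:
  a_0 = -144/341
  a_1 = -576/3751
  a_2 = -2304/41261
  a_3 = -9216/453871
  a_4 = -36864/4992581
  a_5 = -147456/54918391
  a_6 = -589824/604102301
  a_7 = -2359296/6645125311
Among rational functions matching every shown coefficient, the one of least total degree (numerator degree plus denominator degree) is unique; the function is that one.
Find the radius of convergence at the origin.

No rational of total degree below 1 reproduces all 8 coefficients; solving the [0/1] Pade equations on them gives f(β) = 36/(31*(β - 11/4)), whose expansion matches every shown term.
Denominator factor (β - 11/4): pole of order 1 at 11/4, modulus 11/4.
The radius of convergence is the smallest modulus among the singular points: 11/4.

The radius of convergence is 11/4.


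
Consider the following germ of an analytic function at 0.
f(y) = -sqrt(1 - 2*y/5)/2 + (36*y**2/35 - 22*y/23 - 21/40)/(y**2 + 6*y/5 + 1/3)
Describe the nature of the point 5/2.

The term (-1/2)*sqrt(1 - y/(5/2)) has argument 1 - 5/2/(5/2) = 0 at 5/2: a square-root (algebraic, two-sheeted) branch point; the remaining terms are analytic or single-valued there.

The point is an algebraic (square-root) branch point.


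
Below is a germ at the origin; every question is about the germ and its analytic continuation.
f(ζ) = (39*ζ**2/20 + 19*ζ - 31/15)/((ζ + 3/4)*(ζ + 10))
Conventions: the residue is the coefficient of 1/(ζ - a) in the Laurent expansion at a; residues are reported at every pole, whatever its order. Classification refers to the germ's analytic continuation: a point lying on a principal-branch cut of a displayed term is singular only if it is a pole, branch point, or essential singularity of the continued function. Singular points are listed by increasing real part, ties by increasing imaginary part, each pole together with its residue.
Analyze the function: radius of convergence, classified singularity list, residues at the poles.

Radius of convergence at 0: 3/4.
At -10: a pole of order 1; residue -176/555.
At -3/4: a pole of order 1; residue -14611/8880.

Denominator factor (ζ + 3/4): pole of order 1 at -3/4, modulus 3/4.
Denominator factor (ζ + 10): pole of order 1 at -10, modulus 10.
The radius of convergence is the smallest modulus among the singular points: 3/4.
At the order-1 pole -10 set g(ζ) = (ζ - (-10))*f(ζ) = (39*ζ**2/20 + 19*ζ - 31/15)/(ζ + 3/4).
Simple pole: residue = g(a) at a = -10, which is -176/555.
At the order-1 pole -3/4 set g(ζ) = (ζ - (-3/4))*f(ζ) = (39*ζ**2/20 + 19*ζ - 31/15)/(ζ + 10).
Simple pole: residue = g(a) at a = -3/4, which is -14611/8880.
List the singular points by increasing real part (a conjugate pair: the negative imaginary part first).


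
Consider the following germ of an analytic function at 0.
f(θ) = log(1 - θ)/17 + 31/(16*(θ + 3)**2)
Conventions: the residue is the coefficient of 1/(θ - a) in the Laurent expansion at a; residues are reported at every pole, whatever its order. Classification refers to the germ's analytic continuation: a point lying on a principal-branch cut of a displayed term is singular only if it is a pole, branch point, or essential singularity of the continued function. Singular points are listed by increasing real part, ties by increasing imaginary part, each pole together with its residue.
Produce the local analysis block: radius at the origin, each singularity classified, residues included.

Denominator factor (θ + 3)^2: pole of order 2 at -3, modulus 3.
Branch term (1/17)*log(1 - θ/(1)): its argument vanishes at θ = 1, a logarithmic branch point, modulus 1.
The radius of convergence is the smallest modulus among the singular points: 1.
The branch term is analytic at -3 and contributes nothing to the residue; only the rational part matters.
At the order-2 pole -3 set g(θ) = (θ - (-3))^2*(rational part) = 31/16.
Order-2 pole: residue = g'(a); g'(-3) = 0, so the residue is 0.
List the singular points by increasing real part (a conjugate pair: the negative imaginary part first).

Radius of convergence at 0: 1.
At -3: a pole of order 2; residue 0.
At 1: a logarithmic branch point.


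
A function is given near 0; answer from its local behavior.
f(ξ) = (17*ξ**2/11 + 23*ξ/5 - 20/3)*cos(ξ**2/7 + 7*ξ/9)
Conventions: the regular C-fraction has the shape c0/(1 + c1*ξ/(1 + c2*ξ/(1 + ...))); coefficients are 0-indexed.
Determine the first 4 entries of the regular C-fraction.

Taylor coefficients (expand at 0): a_0 = -20/3, a_1 = 23/5, a_2 = 9521/2673, a_3 = -527/810.
c0 = a_0 = -20/3. Peel one level at a time: if S = 1 + c*ξ/S' with S'(0) = 1, then c is the ξ-coefficient of S and S' = c*ξ/(S - 1).
S_1 = c0/f = 1 + (69/100)*ξ + (9002551/8910000)*ξ^2 + ...; c1 = 69/100.
S_2 = c1*ξ/(S_1 - 1) = 1 + (-9002551/6147900)*ξ + (5601653339/7559334882)*ξ^2 + ...; c2 = -9002551/6147900.
S_3 = c2*ξ/(S_2 - 1) = 1 + (280082666950/553467832929)*ξ + ...; c3 = 280082666950/553467832929.

The regular C-fraction coefficients are [-20/3, 69/100, -9002551/6147900, 280082666950/553467832929].


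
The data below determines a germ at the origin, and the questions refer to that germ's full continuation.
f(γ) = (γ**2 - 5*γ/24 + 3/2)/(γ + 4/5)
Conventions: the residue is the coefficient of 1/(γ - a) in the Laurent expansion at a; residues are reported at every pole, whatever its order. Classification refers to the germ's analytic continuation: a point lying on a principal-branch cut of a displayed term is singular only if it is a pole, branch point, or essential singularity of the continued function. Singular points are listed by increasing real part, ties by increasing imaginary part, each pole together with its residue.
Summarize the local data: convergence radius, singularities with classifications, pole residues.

Denominator factor (γ + 4/5): pole of order 1 at -4/5, modulus 4/5.
The radius of convergence is the smallest modulus among the singular points: 4/5.
At the order-1 pole -4/5 set g(γ) = (γ - (-4/5))*f(γ) = γ**2 - 5*γ/24 + 3/2.
Simple pole: residue = g(a) at a = -4/5, which is 173/75.

Radius of convergence at 0: 4/5.
At -4/5: a pole of order 1; residue 173/75.


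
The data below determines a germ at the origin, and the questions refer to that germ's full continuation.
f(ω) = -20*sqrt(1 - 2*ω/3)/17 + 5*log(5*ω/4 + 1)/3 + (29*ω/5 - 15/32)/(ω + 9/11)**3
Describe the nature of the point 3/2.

The point is an algebraic (square-root) branch point.

The term (-20/17)*sqrt(1 - ω/(3/2)) has argument 1 - 3/2/(3/2) = 0 at 3/2: a square-root (algebraic, two-sheeted) branch point; the remaining terms are analytic or single-valued there.


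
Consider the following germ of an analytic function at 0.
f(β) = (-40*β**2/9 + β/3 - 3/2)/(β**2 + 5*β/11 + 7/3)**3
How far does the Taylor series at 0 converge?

Denominator factor (β**2 + 5*β/11 + 7/3)^3: discriminant -3313/363, complex-conjugate roots (-5/22) + ((1/66)*sqrt(9939))*i and (-5/22) - ((1/66)*sqrt(9939))*i; poles of order 3, moduli (1/3)*sqrt(21) and (1/3)*sqrt(21).
The radius of convergence is the smallest modulus among the singular points: (1/3)*sqrt(21).

The radius of convergence is (1/3)*sqrt(21).


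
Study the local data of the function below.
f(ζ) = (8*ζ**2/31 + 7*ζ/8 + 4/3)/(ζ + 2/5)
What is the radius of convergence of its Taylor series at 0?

Denominator factor (ζ + 2/5): pole of order 1 at -2/5, modulus 2/5.
The radius of convergence is the smallest modulus among the singular points: 2/5.

The radius of convergence is 2/5.


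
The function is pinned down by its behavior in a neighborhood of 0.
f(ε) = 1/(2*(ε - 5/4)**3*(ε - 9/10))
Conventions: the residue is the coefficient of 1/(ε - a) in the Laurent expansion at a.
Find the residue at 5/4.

The residue is 4000/343.

At the order-3 pole 5/4 set g(ε) = (ε - (5/4))^3*f(ε) = 1/(2*(ε - 9/10)).
Order-3 pole: residue = g''(a)/2; g''(5/4) = 8000/343, so the residue is 4000/343.


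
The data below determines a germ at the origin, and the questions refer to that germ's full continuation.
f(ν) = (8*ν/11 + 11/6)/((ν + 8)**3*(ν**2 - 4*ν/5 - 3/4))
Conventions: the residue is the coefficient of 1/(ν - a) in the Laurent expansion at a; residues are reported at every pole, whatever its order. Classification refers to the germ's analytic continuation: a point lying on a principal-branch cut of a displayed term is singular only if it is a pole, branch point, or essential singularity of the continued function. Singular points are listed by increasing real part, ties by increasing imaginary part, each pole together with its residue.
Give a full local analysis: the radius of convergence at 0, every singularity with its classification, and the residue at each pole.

Radius of convergence at 0: -2/5 + (1/10)*sqrt(91).
At -8: a pole of order 3; residue 145480/12742928583.
At 2/5 - (1/10)*sqrt(91): a pole of order 1; residue -72740/12742928583 - (10479760/55219357193)*sqrt(91).
At 2/5 + (1/10)*sqrt(91): a pole of order 1; residue -72740/12742928583 + (10479760/55219357193)*sqrt(91).


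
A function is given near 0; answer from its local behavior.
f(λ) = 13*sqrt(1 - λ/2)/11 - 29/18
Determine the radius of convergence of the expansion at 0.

The radius of convergence is 2.

Branch term (13/11)*sqrt(1 - λ/(2)): its argument vanishes at λ = 2, a square-root branch point, modulus 2.
The radius of convergence is the smallest modulus among the singular points: 2.


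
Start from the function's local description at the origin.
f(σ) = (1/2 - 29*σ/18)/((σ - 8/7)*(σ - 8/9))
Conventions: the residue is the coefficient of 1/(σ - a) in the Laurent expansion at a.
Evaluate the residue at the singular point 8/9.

At the order-1 pole 8/9 set g(σ) = (σ - (8/9))*f(σ) = (1/2 - 29*σ/18)/(σ - 8/7).
Simple pole: residue = g(a) at a = 8/9, which is 1057/288.

The residue is 1057/288.


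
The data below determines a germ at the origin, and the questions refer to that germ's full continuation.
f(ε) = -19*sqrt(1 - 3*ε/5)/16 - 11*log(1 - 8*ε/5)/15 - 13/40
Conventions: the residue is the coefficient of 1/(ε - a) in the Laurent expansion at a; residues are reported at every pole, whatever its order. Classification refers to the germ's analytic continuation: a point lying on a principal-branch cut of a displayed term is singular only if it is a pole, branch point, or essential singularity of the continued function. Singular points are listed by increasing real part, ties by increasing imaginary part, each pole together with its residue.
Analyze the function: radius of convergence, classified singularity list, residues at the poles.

Branch term (-19/16)*sqrt(1 - ε/(5/3)): its argument vanishes at ε = 5/3, a square-root branch point, modulus 5/3.
Branch term (-11/15)*log(1 - ε/(5/8)): its argument vanishes at ε = 5/8, a logarithmic branch point, modulus 5/8.
The radius of convergence is the smallest modulus among the singular points: 5/8.
List the singular points by increasing real part (a conjugate pair: the negative imaginary part first).

Radius of convergence at 0: 5/8.
At 5/8: a logarithmic branch point.
At 5/3: an algebraic (square-root) branch point.


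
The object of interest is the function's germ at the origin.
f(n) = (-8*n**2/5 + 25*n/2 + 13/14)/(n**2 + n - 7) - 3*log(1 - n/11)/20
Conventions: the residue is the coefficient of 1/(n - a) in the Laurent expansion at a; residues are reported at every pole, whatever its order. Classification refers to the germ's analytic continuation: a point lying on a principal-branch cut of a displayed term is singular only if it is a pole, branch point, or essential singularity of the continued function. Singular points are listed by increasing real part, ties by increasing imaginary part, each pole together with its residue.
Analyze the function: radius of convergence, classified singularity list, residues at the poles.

Radius of convergence at 0: -1/2 + (1/2)*sqrt(29).
At -1/2 - (1/2)*sqrt(29): a pole of order 1; residue 141/20 + (485/812)*sqrt(29).
At -1/2 + (1/2)*sqrt(29): a pole of order 1; residue 141/20 - (485/812)*sqrt(29).
At 11: a logarithmic branch point.

Denominator factor (n**2 + n - 7): discriminant 29, real irrational roots -1/2 + (1/2)*sqrt(29) and -1/2 - (1/2)*sqrt(29); poles of order 1, moduli -1/2 + (1/2)*sqrt(29) and 1/2 + (1/2)*sqrt(29).
Branch term (-3/20)*log(1 - n/(11)): its argument vanishes at n = 11, a logarithmic branch point, modulus 11.
The radius of convergence is the smallest modulus among the singular points: -1/2 + (1/2)*sqrt(29).
The branch term is analytic at -1/2 - (1/2)*sqrt(29) and contributes nothing to the residue; only the rational part matters.
The factor n**2 + n - 7 splits as (n - a)(n - a') with a = -1/2 - (1/2)*sqrt(29), a' = -1/2 + (1/2)*sqrt(29). At the order-1 pole a set g(n) = (n - a)*(rational part) = [-8*n**2/5 + 25*n/2 + 13/14] / (n - a').
Simple pole: residue = g(a) at a = -1/2 - (1/2)*sqrt(29), which is 141/20 + (485/812)*sqrt(29).
The branch term is analytic at -1/2 + (1/2)*sqrt(29) and contributes nothing to the residue; only the rational part matters.
The factor n**2 + n - 7 splits as (n - a)(n - a') with a = -1/2 + (1/2)*sqrt(29), a' = -1/2 - (1/2)*sqrt(29). At the order-1 pole a set g(n) = (n - a)*(rational part) = [-8*n**2/5 + 25*n/2 + 13/14] / (n - a').
Simple pole: residue = g(a) at a = -1/2 + (1/2)*sqrt(29), which is 141/20 - (485/812)*sqrt(29).
List the singular points by increasing real part (a conjugate pair: the negative imaginary part first).


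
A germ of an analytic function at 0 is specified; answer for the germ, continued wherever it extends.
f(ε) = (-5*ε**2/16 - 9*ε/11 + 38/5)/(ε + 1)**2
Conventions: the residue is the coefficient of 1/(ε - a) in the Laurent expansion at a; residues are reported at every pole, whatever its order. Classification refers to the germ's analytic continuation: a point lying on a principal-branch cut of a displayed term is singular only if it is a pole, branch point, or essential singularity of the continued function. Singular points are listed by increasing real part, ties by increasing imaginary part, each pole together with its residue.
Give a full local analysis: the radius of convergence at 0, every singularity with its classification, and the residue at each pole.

Radius of convergence at 0: 1.
At -1: a pole of order 2; residue -17/88.

Denominator factor (ε + 1)^2: pole of order 2 at -1, modulus 1.
The radius of convergence is the smallest modulus among the singular points: 1.
At the order-2 pole -1 set g(ε) = (ε - (-1))^2*f(ε) = -5*ε**2/16 - 9*ε/11 + 38/5.
Order-2 pole: residue = g'(a); g'(-1) = -17/88, so the residue is -17/88.


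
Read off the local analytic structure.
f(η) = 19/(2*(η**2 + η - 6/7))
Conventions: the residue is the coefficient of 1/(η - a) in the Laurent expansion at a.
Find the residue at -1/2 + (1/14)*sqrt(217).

The residue is (19/62)*sqrt(217).

The factor η**2 + η - 6/7 splits as (η - a)(η - a') with a = -1/2 + (1/14)*sqrt(217), a' = -1/2 - (1/14)*sqrt(217). At the order-1 pole a set g(η) = (η - a)*f(η) = [19/2] / (η - a').
Simple pole: residue = g(a) at a = -1/2 + (1/14)*sqrt(217), which is (19/62)*sqrt(217).


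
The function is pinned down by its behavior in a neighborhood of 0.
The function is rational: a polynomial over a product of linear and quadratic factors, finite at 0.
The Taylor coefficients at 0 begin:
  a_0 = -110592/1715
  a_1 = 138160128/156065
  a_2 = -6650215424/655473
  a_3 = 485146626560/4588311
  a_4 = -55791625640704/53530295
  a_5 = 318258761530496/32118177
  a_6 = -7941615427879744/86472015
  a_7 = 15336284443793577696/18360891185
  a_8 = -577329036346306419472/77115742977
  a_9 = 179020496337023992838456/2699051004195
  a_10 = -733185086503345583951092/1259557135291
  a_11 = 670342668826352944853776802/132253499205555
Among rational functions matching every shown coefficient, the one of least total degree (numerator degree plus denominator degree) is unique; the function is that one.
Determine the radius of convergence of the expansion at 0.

The radius of convergence is 1/8.

No rational of total degree below 10 reproduces all 12 coefficients; solving the [2/8] Pade equations on them gives f(α) = (7*α**2/12 + 6*α/13 - 27/5)/((α + 1/8)**2*(α**2 - 11*α/8 + 7/4)**3), whose expansion matches every shown term.
Denominator factor (α + 1/8)^2: pole of order 2 at -1/8, modulus 1/8.
Denominator factor (α**2 - 11*α/8 + 7/4)^3: discriminant -327/64, complex-conjugate roots (11/16) + ((1/16)*sqrt(327))*i and (11/16) - ((1/16)*sqrt(327))*i; poles of order 3, moduli (1/2)*sqrt(7) and (1/2)*sqrt(7).
The radius of convergence is the smallest modulus among the singular points: 1/8.


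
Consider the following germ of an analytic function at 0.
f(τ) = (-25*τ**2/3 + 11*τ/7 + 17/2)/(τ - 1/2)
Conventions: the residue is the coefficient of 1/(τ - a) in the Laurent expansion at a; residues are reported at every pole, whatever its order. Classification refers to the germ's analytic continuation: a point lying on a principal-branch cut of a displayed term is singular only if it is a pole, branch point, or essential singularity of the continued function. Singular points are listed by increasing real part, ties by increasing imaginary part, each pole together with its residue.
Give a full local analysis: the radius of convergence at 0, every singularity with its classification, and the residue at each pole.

Denominator factor (τ - 1/2): pole of order 1 at 1/2, modulus 1/2.
The radius of convergence is the smallest modulus among the singular points: 1/2.
At the order-1 pole 1/2 set g(τ) = (τ - (1/2))*f(τ) = -25*τ**2/3 + 11*τ/7 + 17/2.
Simple pole: residue = g(a) at a = 1/2, which is 605/84.

Radius of convergence at 0: 1/2.
At 1/2: a pole of order 1; residue 605/84.


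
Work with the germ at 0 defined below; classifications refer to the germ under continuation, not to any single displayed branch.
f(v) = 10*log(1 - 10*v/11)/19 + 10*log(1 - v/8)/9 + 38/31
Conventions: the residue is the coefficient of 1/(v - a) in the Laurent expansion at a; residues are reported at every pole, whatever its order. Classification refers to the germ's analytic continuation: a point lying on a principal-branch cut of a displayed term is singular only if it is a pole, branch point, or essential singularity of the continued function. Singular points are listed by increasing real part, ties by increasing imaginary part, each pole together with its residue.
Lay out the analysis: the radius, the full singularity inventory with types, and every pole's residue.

Radius of convergence at 0: 11/10.
At 11/10: a logarithmic branch point.
At 8: a logarithmic branch point.

Branch term (10/9)*log(1 - v/(8)): its argument vanishes at v = 8, a logarithmic branch point, modulus 8.
Branch term (10/19)*log(1 - v/(11/10)): its argument vanishes at v = 11/10, a logarithmic branch point, modulus 11/10.
The radius of convergence is the smallest modulus among the singular points: 11/10.
List the singular points by increasing real part (a conjugate pair: the negative imaginary part first).


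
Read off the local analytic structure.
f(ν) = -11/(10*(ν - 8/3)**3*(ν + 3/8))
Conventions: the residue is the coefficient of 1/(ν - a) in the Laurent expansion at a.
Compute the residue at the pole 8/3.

The residue is -76032/1945085.

At the order-3 pole 8/3 set g(ν) = (ν - (8/3))^3*f(ν) = -11/(10*(ν + 3/8)).
Order-3 pole: residue = g''(a)/2; g''(8/3) = -152064/1945085, so the residue is -76032/1945085.


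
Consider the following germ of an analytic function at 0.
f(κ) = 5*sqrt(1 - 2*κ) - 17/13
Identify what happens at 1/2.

The point is an algebraic (square-root) branch point.

The term (5)*sqrt(1 - κ/(1/2)) has argument 1 - 1/2/(1/2) = 0 at 1/2: a square-root (algebraic, two-sheeted) branch point; the remaining terms are analytic or single-valued there.


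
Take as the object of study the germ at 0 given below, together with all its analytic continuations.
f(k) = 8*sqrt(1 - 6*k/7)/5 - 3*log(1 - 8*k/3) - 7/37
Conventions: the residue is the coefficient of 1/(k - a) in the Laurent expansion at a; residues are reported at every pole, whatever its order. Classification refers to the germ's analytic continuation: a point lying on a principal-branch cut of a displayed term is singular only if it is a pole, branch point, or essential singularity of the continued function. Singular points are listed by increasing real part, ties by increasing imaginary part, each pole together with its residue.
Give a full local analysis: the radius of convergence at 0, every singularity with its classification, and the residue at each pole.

Radius of convergence at 0: 3/8.
At 3/8: a logarithmic branch point.
At 7/6: an algebraic (square-root) branch point.

Branch term (8/5)*sqrt(1 - k/(7/6)): its argument vanishes at k = 7/6, a square-root branch point, modulus 7/6.
Branch term (-3)*log(1 - k/(3/8)): its argument vanishes at k = 3/8, a logarithmic branch point, modulus 3/8.
The radius of convergence is the smallest modulus among the singular points: 3/8.
List the singular points by increasing real part (a conjugate pair: the negative imaginary part first).


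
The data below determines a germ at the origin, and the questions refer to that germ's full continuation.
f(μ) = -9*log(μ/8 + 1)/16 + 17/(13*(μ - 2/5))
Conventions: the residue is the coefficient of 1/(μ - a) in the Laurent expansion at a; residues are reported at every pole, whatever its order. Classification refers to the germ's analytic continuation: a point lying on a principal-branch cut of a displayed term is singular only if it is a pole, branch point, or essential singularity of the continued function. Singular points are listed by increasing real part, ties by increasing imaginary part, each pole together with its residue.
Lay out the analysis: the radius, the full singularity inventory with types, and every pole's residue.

Radius of convergence at 0: 2/5.
At -8: a logarithmic branch point.
At 2/5: a pole of order 1; residue 17/13.

Denominator factor (μ - 2/5): pole of order 1 at 2/5, modulus 2/5.
Branch term (-9/16)*log(1 - μ/(-8)): its argument vanishes at μ = -8, a logarithmic branch point, modulus 8.
The radius of convergence is the smallest modulus among the singular points: 2/5.
The branch term is analytic at 2/5 and contributes nothing to the residue; only the rational part matters.
At the order-1 pole 2/5 set g(μ) = (μ - (2/5))*(rational part) = 17/13.
Simple pole: residue = g(a) at a = 2/5, which is 17/13.
List the singular points by increasing real part (a conjugate pair: the negative imaginary part first).


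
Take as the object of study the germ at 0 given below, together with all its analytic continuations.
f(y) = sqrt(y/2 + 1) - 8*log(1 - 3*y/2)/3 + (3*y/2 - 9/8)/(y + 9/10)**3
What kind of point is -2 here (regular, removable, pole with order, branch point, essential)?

The point is an algebraic (square-root) branch point.

The term (1)*sqrt(1 - y/(-2)) has argument 1 - -2/(-2) = 0 at -2: a square-root (algebraic, two-sheeted) branch point; the remaining terms are analytic or single-valued there.


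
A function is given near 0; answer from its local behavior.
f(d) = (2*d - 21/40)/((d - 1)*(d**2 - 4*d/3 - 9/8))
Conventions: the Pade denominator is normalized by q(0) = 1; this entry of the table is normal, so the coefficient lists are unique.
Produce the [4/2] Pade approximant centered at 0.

The Pade approximant has numerator coefficients [-7/15, 9731086648/6275217105, 1601318056/2091739035, 237861568/697246345, 101940672/697246345]; denominator coefficients [1, 2529202609/3765130263, -6667539400/3765130263].

Taylor coefficients needed (expand at 0): a_0 = -7/15, a_1 = 151/81, a_2 = -14359/10935, a_3 = 1335827/295245, a_4 = -41599423/7971615, a_5 = 2478992603/215233605, a_6 = -98664919783/5811307335.
Write the denominator as Q(d) = 1 + q1*d + q2*d^2. Requiring Q*f - P = O(d^7) with deg P <= 4 kills the coefficients of d^5..d^6 in Q*f:
  d^5: a_5 + q1*a_4 + q2*a_3 = 0, i.e. 2478992603/215233605 + (-41599423/7971615)*q1 + (1335827/295245)*q2 = 0.
  d^6: a_6 + q1*a_5 + q2*a_4 = 0, i.e. -98664919783/5811307335 + (2478992603/215233605)*q1 + (-41599423/7971615)*q2 = 0.
Solving this linear system: q1 = 2529202609/3765130263, q2 = -6667539400/3765130263.
The numerator is Q*f truncated at degree 4: P0 = a_0 = -7/15; P1 = a_1 + q1*a_0 = 9731086648/6275217105; P2 = a_2 + q1*a_1 + q2*a_0 = 1601318056/2091739035; P3 = a_3 + q1*a_2 + q2*a_1 = 237861568/697246345; P4 = a_4 + q1*a_3 + q2*a_2 = 101940672/697246345.


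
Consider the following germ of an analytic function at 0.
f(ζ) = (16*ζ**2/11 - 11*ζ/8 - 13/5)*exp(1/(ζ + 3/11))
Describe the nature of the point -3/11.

The point is an essential singularity.

The exponent 1/(ζ - (-3/11)) has a pole at -3/11, so exp(1/(ζ - (-3/11))) takes every nonzero value near it: an essential singularity (not a pole of any order).


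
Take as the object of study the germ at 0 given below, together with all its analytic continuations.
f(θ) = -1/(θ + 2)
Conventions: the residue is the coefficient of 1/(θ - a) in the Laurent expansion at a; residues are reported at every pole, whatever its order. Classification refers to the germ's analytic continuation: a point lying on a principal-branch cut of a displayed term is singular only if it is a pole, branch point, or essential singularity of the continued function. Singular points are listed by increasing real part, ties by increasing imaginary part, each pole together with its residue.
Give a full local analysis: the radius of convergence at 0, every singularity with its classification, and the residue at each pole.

Denominator factor (θ + 2): pole of order 1 at -2, modulus 2.
The radius of convergence is the smallest modulus among the singular points: 2.
At the order-1 pole -2 set g(θ) = (θ - (-2))*f(θ) = -1.
Simple pole: residue = g(a) at a = -2, which is -1.

Radius of convergence at 0: 2.
At -2: a pole of order 1; residue -1.


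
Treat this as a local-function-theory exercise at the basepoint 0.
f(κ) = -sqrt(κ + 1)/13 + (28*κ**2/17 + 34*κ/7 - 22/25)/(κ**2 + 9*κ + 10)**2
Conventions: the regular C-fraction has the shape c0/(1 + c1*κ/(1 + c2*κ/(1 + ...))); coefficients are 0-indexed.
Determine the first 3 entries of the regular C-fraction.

Taylor coefficients (expand at 0): a_0 = -1393/16250, a_1 = 14759/568750, a_2 = -3914229/48343750.
c0 = a_0 = -1393/16250. Peel one level at a time: if S = 1 + c*κ/S' with S'(0) = 1, then c is the κ-coefficient of S and S' = c*κ/(S - 1).
S_1 = c0/f = 1 + (14759/48755)*κ + (-34464569602/40409850425)*κ^2 + ...; c1 = 14759/48755.
S_2 = c1*κ/(S_1 - 1) = 1 + (34464569602/12232775765)*κ + ...; c2 = 34464569602/12232775765.

The regular C-fraction coefficients are [-1393/16250, 14759/48755, 34464569602/12232775765].


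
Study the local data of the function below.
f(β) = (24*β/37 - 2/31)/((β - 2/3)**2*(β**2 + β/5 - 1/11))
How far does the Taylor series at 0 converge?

Denominator factor (β**2 + β/5 - 1/11): discriminant 111/275, real irrational roots -1/10 + (1/110)*sqrt(1221) and -1/10 - (1/110)*sqrt(1221); poles of order 1, moduli -1/10 + (1/110)*sqrt(1221) and 1/10 + (1/110)*sqrt(1221).
Denominator factor (β - 2/3)^2: pole of order 2 at 2/3, modulus 2/3.
The radius of convergence is the smallest modulus among the singular points: -1/10 + (1/110)*sqrt(1221).

The radius of convergence is -1/10 + (1/110)*sqrt(1221).


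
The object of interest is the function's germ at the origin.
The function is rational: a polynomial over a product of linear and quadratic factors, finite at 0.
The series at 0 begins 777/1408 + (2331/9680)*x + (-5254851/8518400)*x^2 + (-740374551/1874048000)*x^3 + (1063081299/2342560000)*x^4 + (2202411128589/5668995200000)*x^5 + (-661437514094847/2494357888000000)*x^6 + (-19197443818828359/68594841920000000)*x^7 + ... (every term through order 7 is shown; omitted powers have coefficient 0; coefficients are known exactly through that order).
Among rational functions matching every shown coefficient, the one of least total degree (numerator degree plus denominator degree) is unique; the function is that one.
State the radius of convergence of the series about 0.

The radius of convergence is (2/3)*sqrt(3).

No rational of total degree below 4 reproduces all 8 coefficients; solving the [0/4] Pade equations on them gives f(x) = 37/(32*(x**2 - 9*x/10 + 11/7)*(x**2 + 2*x/11 + 4/3)), whose expansion matches every shown term.
Denominator factor (x**2 - 9*x/10 + 11/7): discriminant -3833/700, complex-conjugate roots (9/20) + ((1/140)*sqrt(26831))*i and (9/20) - ((1/140)*sqrt(26831))*i; poles of order 1, moduli (1/7)*sqrt(77) and (1/7)*sqrt(77).
Denominator factor (x**2 + 2*x/11 + 4/3): discriminant -1924/363, complex-conjugate roots (-1/11) + ((1/33)*sqrt(1443))*i and (-1/11) - ((1/33)*sqrt(1443))*i; poles of order 1, moduli (2/3)*sqrt(3) and (2/3)*sqrt(3).
The radius of convergence is the smallest modulus among the singular points: (2/3)*sqrt(3).


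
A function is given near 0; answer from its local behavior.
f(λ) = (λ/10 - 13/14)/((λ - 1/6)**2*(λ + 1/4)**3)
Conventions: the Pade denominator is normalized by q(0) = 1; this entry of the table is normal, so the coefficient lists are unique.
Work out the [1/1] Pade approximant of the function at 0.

Taylor coefficients needed (expand at 0): a_0 = -14976/7, a_1 = 1152/5, a_2 = -898560/7.
Write the denominator as Q(λ) = 1 + q1*λ. Requiring Q*f - P = O(λ^3) with deg P <= 1 kills the coefficients of λ^2..λ^2 in Q*f:
  λ^2: a_2 + q1*a_1 = 0, i.e. -898560/7 + (1152/5)*q1 = 0.
Solving this linear system: q1 = 3900/7.
The numerator is Q*f truncated at degree 1: P0 = a_0 = -14976/7; P1 = a_1 + q1*a_0 = -291975552/245.

The Pade approximant has numerator coefficients [-14976/7, -291975552/245]; denominator coefficients [1, 3900/7].


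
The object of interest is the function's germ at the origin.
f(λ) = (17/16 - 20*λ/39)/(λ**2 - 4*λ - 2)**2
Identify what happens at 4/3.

Denominator factors: λ**2 - 4*λ - 2 = -50/9 at λ = 4/3 — none vanishes.
So the germ continues analytically to 4/3.

The point is a regular point.


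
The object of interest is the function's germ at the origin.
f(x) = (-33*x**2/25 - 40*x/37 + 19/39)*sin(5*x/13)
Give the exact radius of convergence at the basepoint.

The radius of convergence is infinite.

The factor sin(5*x/13) is entire and contributes no finite singular point.
The polynomial part has no poles.
No finite singular points: the Taylor series at 0 converges everywhere.


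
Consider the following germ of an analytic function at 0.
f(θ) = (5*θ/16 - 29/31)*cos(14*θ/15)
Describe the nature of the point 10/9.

There is no denominator, hence no pole anywhere.
The factor cos(14*θ/15) is entire.
So the germ continues analytically to 10/9.

The point is a regular point.


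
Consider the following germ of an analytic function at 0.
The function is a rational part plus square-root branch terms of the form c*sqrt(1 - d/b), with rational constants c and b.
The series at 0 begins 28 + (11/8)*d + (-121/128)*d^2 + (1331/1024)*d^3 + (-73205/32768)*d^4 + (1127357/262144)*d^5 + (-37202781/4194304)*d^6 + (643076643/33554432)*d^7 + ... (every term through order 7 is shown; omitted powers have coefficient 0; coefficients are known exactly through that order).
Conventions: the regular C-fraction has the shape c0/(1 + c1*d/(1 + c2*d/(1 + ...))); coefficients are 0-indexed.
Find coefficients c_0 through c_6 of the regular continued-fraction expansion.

The regular C-fraction coefficients are [28, -11/224, 165/224, 77/120, 11/15, 165/256, 187/256].

Taylor coefficients (read off): a_0 = 28, a_1 = 11/8, a_2 = -121/128, a_3 = 1331/1024, a_4 = -73205/32768, a_5 = 1127357/262144, a_6 = -37202781/4194304.
c0 = a_0 = 28. Peel one level at a time: if S = 1 + c*d/S' with S'(0) = 1, then c is the d-coefficient of S and S' = c*d/(S - 1).
S_1 = c0/f = 1 + (-11/224)*d + (1815/50176)*d^2 + ...; c1 = -11/224.
S_2 = c1*d/(S_1 - 1) = 1 + (165/224)*d + (-121/256)*d^2 + ...; c2 = 165/224.
S_3 = c2*d/(S_2 - 1) = 1 + (77/120)*d + (-847/1800)*d^2 + ...; c3 = 77/120.
S_4 = c3*d/(S_3 - 1) = 1 + (11/15)*d + (-121/256)*d^2 + ...; c4 = 11/15.
S_5 = c4*d/(S_4 - 1) = 1 + (165/256)*d + (-30855/65536)*d^2 + ...; c5 = 165/256.
S_6 = c5*d/(S_5 - 1) = 1 + (187/256)*d + ...; c6 = 187/256.


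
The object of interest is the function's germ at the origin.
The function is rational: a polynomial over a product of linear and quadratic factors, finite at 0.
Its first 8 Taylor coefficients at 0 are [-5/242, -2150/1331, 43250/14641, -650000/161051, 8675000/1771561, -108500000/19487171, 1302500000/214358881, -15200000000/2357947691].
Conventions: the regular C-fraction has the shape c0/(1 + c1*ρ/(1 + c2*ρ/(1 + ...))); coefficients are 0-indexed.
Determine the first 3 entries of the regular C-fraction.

Taylor coefficients (read off): a_0 = -5/242, a_1 = -2150/1331, a_2 = 43250/14641.
c0 = a_0 = -5/242. Peel one level at a time: if S = 1 + c*ρ/S' with S'(0) = 1, then c is the ρ-coefficient of S and S' = c*ρ/(S - 1).
S_1 = c0/f = 1 + (-860/11)*ρ + (756900/121)*ρ^2 + ...; c1 = -860/11.
S_2 = c1*ρ/(S_1 - 1) = 1 + (37845/473)*ρ + ...; c2 = 37845/473.

The regular C-fraction coefficients are [-5/242, -860/11, 37845/473].


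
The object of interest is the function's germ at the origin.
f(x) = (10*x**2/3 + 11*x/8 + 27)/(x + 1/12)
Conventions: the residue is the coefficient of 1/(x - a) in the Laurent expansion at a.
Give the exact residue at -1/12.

The residue is 23249/864.

At the order-1 pole -1/12 set g(x) = (x - (-1/12))*f(x) = 10*x**2/3 + 11*x/8 + 27.
Simple pole: residue = g(a) at a = -1/12, which is 23249/864.


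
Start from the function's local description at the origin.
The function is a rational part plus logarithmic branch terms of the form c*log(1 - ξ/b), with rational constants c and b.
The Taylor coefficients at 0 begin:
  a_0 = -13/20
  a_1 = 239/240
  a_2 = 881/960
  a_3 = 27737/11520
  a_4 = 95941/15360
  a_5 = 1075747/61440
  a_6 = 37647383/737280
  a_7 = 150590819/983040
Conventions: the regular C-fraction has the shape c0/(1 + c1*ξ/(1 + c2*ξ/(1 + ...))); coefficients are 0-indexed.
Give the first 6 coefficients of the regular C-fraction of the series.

Taylor coefficients (read off): a_0 = -13/20, a_1 = 239/240, a_2 = 881/960, a_3 = 27737/11520, a_4 = 95941/15360, a_5 = 1075747/61440.
c0 = a_0 = -13/20. Peel one level at a time: if S = 1 + c*ξ/S' with S'(0) = 1, then c is the ξ-coefficient of S and S' = c*ξ/(S - 1).
S_1 = c0/f = 1 + (239/156)*ξ + (11435/3042)*ξ^2 + ...; c1 = 239/156.
S_2 = c1*ξ/(S_1 - 1) = 1 + (-22870/9321)*ξ + (-1075165/685452)*ξ^2 + ...; c2 = -22870/9321.
S_3 = c2*ξ/(S_2 - 1) = 1 + (-2795429/4372744)*ξ + (-217732333/334743616)*ξ^2 + ...; c3 = -2795429/4372744.
S_4 = c3*ξ/(S_3 - 1) = 1 + (-43988189/43233448)*ξ + (-14542520713/17421359280)*ξ^2 + ...; c4 = -43988189/43233448.
S_5 = c4*ξ/(S_4 - 1) = 1 + (-19879704047/24230840010)*ξ + ...; c5 = -19879704047/24230840010.

The regular C-fraction coefficients are [-13/20, 239/156, -22870/9321, -2795429/4372744, -43988189/43233448, -19879704047/24230840010].


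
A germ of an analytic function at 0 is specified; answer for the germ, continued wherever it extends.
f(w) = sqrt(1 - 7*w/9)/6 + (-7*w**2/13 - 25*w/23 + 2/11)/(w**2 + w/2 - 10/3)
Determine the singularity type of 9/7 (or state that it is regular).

The term (1/6)*sqrt(1 - w/(9/7)) has argument 1 - 9/7/(9/7) = 0 at 9/7: a square-root (algebraic, two-sheeted) branch point; the remaining terms are analytic or single-valued there.

The point is an algebraic (square-root) branch point.


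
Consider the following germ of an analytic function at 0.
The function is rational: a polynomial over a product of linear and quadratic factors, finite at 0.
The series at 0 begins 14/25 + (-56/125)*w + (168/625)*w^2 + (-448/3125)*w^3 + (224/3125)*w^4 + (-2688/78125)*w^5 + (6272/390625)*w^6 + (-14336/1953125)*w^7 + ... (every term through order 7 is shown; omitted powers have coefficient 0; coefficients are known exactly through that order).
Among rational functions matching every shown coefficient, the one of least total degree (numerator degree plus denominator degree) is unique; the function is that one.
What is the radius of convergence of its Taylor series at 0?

No rational of total degree below 2 reproduces all 8 coefficients; solving the [0/2] Pade equations on them gives f(w) = 7/(2*(w + 5/2)**2), whose expansion matches every shown term.
Denominator factor (w + 5/2)^2: pole of order 2 at -5/2, modulus 5/2.
The radius of convergence is the smallest modulus among the singular points: 5/2.

The radius of convergence is 5/2.


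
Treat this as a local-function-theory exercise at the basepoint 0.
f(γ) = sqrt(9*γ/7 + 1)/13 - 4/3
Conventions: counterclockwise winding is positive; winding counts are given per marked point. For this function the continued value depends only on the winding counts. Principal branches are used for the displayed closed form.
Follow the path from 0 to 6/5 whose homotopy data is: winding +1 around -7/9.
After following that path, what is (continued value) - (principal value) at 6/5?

The rational part is single-valued and drops out of the difference; each branch term changes only by its own monodromy.
(1/13)*sqrt(1 - γ/(-7/9)): winding +1 is odd, the square root flips sign, contributing -2*(1/13)*sqrt(1 - (6/5)/(-7/9)) = -2*(1/13)*sqrt(89/35) = -(2/455)*sqrt(3115).
Summing the contributions at γ = 6/5 gives -(2/455)*sqrt(3115).

Continued minus principal equals -(2/455)*sqrt(3115).


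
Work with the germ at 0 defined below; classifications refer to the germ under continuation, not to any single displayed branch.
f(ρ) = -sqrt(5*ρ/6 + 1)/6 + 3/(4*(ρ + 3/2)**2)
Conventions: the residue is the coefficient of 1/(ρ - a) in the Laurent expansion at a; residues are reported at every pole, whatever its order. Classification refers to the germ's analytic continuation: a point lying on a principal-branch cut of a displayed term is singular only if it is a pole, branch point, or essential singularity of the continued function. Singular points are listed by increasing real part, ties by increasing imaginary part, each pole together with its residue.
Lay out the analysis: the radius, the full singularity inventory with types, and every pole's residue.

Denominator factor (ρ + 3/2)^2: pole of order 2 at -3/2, modulus 3/2.
Branch term (-1/6)*sqrt(1 - ρ/(-6/5)): its argument vanishes at ρ = -6/5, a square-root branch point, modulus 6/5.
The radius of convergence is the smallest modulus among the singular points: 6/5.
The branch term is analytic at -3/2 and contributes nothing to the residue; only the rational part matters.
At the order-2 pole -3/2 set g(ρ) = (ρ - (-3/2))^2*(rational part) = 3/4.
Order-2 pole: residue = g'(a); g'(-3/2) = 0, so the residue is 0.
List the singular points by increasing real part (a conjugate pair: the negative imaginary part first).

Radius of convergence at 0: 6/5.
At -3/2: a pole of order 2; residue 0.
At -6/5: an algebraic (square-root) branch point.
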